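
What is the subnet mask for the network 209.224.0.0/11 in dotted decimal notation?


/11 means 11 network bits, 21 host bits
Binary: 11111111111000000000000000000000
Mask: 255.224.0.0


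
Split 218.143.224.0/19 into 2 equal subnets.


New prefix = 19 + 1 = 20
Each subnet has 4096 addresses
  218.143.224.0/20
  218.143.240.0/20
Subnets: 218.143.224.0/20, 218.143.240.0/20


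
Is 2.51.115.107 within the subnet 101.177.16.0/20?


Subnet network: 101.177.16.0
Test IP AND mask: 2.51.112.0
No, 2.51.115.107 is not in 101.177.16.0/20


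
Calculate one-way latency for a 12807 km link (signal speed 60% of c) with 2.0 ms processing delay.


Speed = 0.6 * 3e5 km/s = 180000 km/s
Propagation delay = 12807 / 180000 = 0.0712 s = 71.15 ms
Processing delay = 2.0 ms
Total one-way latency = 73.15 ms


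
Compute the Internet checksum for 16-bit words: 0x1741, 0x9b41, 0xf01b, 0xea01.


Sum all words (with carry folding):
+ 0x1741 = 0x1741
+ 0x9b41 = 0xb282
+ 0xf01b = 0xa29e
+ 0xea01 = 0x8ca0
One's complement: ~0x8ca0
Checksum = 0x735f


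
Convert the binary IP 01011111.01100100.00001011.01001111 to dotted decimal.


01011111 = 95
01100100 = 100
00001011 = 11
01001111 = 79
IP: 95.100.11.79


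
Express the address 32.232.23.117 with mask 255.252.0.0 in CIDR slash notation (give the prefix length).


Binary: 11111111.11111100.00000000.00000000
Count leading 1s
Prefix: /14


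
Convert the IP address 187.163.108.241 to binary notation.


187 = 10111011
163 = 10100011
108 = 01101100
241 = 11110001
Binary: 10111011.10100011.01101100.11110001


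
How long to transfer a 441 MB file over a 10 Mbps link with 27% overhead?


Effective throughput = 10 * (1 - 27/100) = 7.3 Mbps
File size in Mb = 441 * 8 = 3528 Mb
Time = 3528 / 7.3
Time = 483.2877 seconds


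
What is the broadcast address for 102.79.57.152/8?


Network: 102.0.0.0/8
Host bits = 24
Set all host bits to 1:
Broadcast: 102.255.255.255


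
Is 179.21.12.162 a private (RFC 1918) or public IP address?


RFC 1918 private ranges:
  10.0.0.0/8 (10.0.0.0 - 10.255.255.255)
  172.16.0.0/12 (172.16.0.0 - 172.31.255.255)
  192.168.0.0/16 (192.168.0.0 - 192.168.255.255)
Public (not in any RFC 1918 range)


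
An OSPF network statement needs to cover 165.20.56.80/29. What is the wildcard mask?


Subnet mask: 255.255.255.248
Wildcard = 255.255.255.255 - subnet mask
255 - 255 = 0
255 - 255 = 0
255 - 255 = 0
255 - 248 = 7
Wildcard: 0.0.0.7


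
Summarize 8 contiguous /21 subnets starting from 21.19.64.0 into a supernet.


Original prefix: /21
Number of subnets: 8 = 2^3
New prefix = 21 - 3 = 18
Supernet: 21.19.64.0/18


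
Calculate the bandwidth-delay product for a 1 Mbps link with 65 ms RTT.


BDP = bandwidth * RTT
= 1 Mbps * 65 ms
= 1 * 1e6 * 65 / 1000 bits
= 65000 bits
= 8125 bytes
= 7.9346 KB
BDP = 65000 bits (8125 bytes)


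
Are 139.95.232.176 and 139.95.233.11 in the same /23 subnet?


Mask: 255.255.254.0
139.95.232.176 AND mask = 139.95.232.0
139.95.233.11 AND mask = 139.95.232.0
Yes, same subnet (139.95.232.0)


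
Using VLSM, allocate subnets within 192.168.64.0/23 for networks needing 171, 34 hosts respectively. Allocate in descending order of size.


171 hosts -> /24 (254 usable): 192.168.64.0/24
34 hosts -> /26 (62 usable): 192.168.65.0/26
Allocation: 192.168.64.0/24 (171 hosts, 254 usable); 192.168.65.0/26 (34 hosts, 62 usable)


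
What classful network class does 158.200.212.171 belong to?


First octet: 158
Binary: 10011110
10xxxxxx -> Class B (128-191)
Class B, default mask 255.255.0.0 (/16)


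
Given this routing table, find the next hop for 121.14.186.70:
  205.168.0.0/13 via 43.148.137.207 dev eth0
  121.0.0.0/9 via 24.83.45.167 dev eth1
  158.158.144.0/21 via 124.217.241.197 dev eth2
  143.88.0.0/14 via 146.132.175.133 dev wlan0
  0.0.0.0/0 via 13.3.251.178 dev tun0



Longest prefix match for 121.14.186.70:
  /13 205.168.0.0: no
  /9 121.0.0.0: MATCH
  /21 158.158.144.0: no
  /14 143.88.0.0: no
  /0 0.0.0.0: MATCH
Selected: next-hop 24.83.45.167 via eth1 (matched /9)


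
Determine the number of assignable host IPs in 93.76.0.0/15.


Host bits = 32 - 15 = 17
Total addresses = 2^17 = 131072
Usable = total - 2 (network and broadcast)
Usable hosts: 131070


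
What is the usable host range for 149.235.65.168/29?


Network: 149.235.65.168
Broadcast: 149.235.65.175
First usable = network + 1
Last usable = broadcast - 1
Range: 149.235.65.169 to 149.235.65.174


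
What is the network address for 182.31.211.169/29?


IP:   10110110.00011111.11010011.10101001
Mask: 11111111.11111111.11111111.11111000
AND operation:
Net:  10110110.00011111.11010011.10101000
Network: 182.31.211.168/29


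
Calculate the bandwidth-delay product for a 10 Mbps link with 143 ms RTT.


BDP = bandwidth * RTT
= 10 Mbps * 143 ms
= 10 * 1e6 * 143 / 1000 bits
= 1430000 bits
= 178750 bytes
= 174.5605 KB
BDP = 1430000 bits (178750 bytes)


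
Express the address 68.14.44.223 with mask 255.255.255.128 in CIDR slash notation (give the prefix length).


Binary: 11111111.11111111.11111111.10000000
Count leading 1s
Prefix: /25


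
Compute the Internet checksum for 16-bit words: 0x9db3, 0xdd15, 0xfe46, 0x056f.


Sum all words (with carry folding):
+ 0x9db3 = 0x9db3
+ 0xdd15 = 0x7ac9
+ 0xfe46 = 0x7910
+ 0x056f = 0x7e7f
One's complement: ~0x7e7f
Checksum = 0x8180


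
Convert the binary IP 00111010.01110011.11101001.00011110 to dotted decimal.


00111010 = 58
01110011 = 115
11101001 = 233
00011110 = 30
IP: 58.115.233.30


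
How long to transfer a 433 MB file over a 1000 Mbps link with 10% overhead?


Effective throughput = 1000 * (1 - 10/100) = 900 Mbps
File size in Mb = 433 * 8 = 3464 Mb
Time = 3464 / 900
Time = 3.8489 seconds


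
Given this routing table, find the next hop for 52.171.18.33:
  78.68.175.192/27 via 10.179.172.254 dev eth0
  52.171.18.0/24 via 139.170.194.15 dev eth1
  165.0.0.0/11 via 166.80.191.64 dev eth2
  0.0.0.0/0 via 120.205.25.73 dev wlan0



Longest prefix match for 52.171.18.33:
  /27 78.68.175.192: no
  /24 52.171.18.0: MATCH
  /11 165.0.0.0: no
  /0 0.0.0.0: MATCH
Selected: next-hop 139.170.194.15 via eth1 (matched /24)


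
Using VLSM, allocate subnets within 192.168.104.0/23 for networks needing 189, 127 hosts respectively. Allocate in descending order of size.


189 hosts -> /24 (254 usable): 192.168.104.0/24
127 hosts -> /24 (254 usable): 192.168.105.0/24
Allocation: 192.168.104.0/24 (189 hosts, 254 usable); 192.168.105.0/24 (127 hosts, 254 usable)


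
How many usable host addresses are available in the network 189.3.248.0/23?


Host bits = 32 - 23 = 9
Total addresses = 2^9 = 512
Usable = total - 2 (network and broadcast)
Usable hosts: 510


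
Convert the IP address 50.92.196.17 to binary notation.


50 = 00110010
92 = 01011100
196 = 11000100
17 = 00010001
Binary: 00110010.01011100.11000100.00010001


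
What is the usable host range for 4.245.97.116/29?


Network: 4.245.97.112
Broadcast: 4.245.97.119
First usable = network + 1
Last usable = broadcast - 1
Range: 4.245.97.113 to 4.245.97.118


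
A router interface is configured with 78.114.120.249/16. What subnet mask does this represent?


/16 means 16 network bits, 16 host bits
Binary: 11111111111111110000000000000000
Mask: 255.255.0.0


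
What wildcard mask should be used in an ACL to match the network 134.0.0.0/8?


Subnet mask: 255.0.0.0
Wildcard = 255.255.255.255 - subnet mask
255 - 255 = 0
255 - 0 = 255
255 - 0 = 255
255 - 0 = 255
Wildcard: 0.255.255.255


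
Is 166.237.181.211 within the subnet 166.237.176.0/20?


Subnet network: 166.237.176.0
Test IP AND mask: 166.237.176.0
Yes, 166.237.181.211 is in 166.237.176.0/20


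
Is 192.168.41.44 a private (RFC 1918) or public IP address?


RFC 1918 private ranges:
  10.0.0.0/8 (10.0.0.0 - 10.255.255.255)
  172.16.0.0/12 (172.16.0.0 - 172.31.255.255)
  192.168.0.0/16 (192.168.0.0 - 192.168.255.255)
Private (in 192.168.0.0/16)


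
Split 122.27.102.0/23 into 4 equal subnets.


New prefix = 23 + 2 = 25
Each subnet has 128 addresses
  122.27.102.0/25
  122.27.102.128/25
  122.27.103.0/25
  122.27.103.128/25
Subnets: 122.27.102.0/25, 122.27.102.128/25, 122.27.103.0/25, 122.27.103.128/25


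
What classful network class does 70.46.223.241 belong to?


First octet: 70
Binary: 01000110
0xxxxxxx -> Class A (1-126)
Class A, default mask 255.0.0.0 (/8)


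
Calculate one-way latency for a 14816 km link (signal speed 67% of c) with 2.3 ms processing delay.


Speed = 0.67 * 3e5 km/s = 201000 km/s
Propagation delay = 14816 / 201000 = 0.0737 s = 73.7114 ms
Processing delay = 2.3 ms
Total one-way latency = 76.0114 ms


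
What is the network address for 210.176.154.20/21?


IP:   11010010.10110000.10011010.00010100
Mask: 11111111.11111111.11111000.00000000
AND operation:
Net:  11010010.10110000.10011000.00000000
Network: 210.176.152.0/21


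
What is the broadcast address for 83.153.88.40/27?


Network: 83.153.88.32/27
Host bits = 5
Set all host bits to 1:
Broadcast: 83.153.88.63


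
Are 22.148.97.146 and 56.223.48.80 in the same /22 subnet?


Mask: 255.255.252.0
22.148.97.146 AND mask = 22.148.96.0
56.223.48.80 AND mask = 56.223.48.0
No, different subnets (22.148.96.0 vs 56.223.48.0)


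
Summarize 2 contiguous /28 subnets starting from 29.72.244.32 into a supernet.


Original prefix: /28
Number of subnets: 2 = 2^1
New prefix = 28 - 1 = 27
Supernet: 29.72.244.32/27


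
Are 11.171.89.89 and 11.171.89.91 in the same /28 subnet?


Mask: 255.255.255.240
11.171.89.89 AND mask = 11.171.89.80
11.171.89.91 AND mask = 11.171.89.80
Yes, same subnet (11.171.89.80)


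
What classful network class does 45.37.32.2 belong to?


First octet: 45
Binary: 00101101
0xxxxxxx -> Class A (1-126)
Class A, default mask 255.0.0.0 (/8)


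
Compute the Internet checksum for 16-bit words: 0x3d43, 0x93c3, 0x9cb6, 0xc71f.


Sum all words (with carry folding):
+ 0x3d43 = 0x3d43
+ 0x93c3 = 0xd106
+ 0x9cb6 = 0x6dbd
+ 0xc71f = 0x34dd
One's complement: ~0x34dd
Checksum = 0xcb22


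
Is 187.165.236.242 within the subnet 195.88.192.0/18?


Subnet network: 195.88.192.0
Test IP AND mask: 187.165.192.0
No, 187.165.236.242 is not in 195.88.192.0/18


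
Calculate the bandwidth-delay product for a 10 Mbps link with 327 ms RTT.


BDP = bandwidth * RTT
= 10 Mbps * 327 ms
= 10 * 1e6 * 327 / 1000 bits
= 3270000 bits
= 408750 bytes
= 399.1699 KB
BDP = 3270000 bits (408750 bytes)


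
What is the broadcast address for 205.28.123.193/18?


Network: 205.28.64.0/18
Host bits = 14
Set all host bits to 1:
Broadcast: 205.28.127.255


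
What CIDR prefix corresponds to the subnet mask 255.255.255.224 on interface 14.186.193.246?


Binary: 11111111.11111111.11111111.11100000
Count leading 1s
Prefix: /27


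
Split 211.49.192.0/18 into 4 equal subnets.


New prefix = 18 + 2 = 20
Each subnet has 4096 addresses
  211.49.192.0/20
  211.49.208.0/20
  211.49.224.0/20
  211.49.240.0/20
Subnets: 211.49.192.0/20, 211.49.208.0/20, 211.49.224.0/20, 211.49.240.0/20


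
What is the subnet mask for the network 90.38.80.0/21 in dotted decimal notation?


/21 means 21 network bits, 11 host bits
Binary: 11111111111111111111100000000000
Mask: 255.255.248.0


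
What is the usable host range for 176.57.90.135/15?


Network: 176.56.0.0
Broadcast: 176.57.255.255
First usable = network + 1
Last usable = broadcast - 1
Range: 176.56.0.1 to 176.57.255.254


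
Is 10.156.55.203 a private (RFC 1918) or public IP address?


RFC 1918 private ranges:
  10.0.0.0/8 (10.0.0.0 - 10.255.255.255)
  172.16.0.0/12 (172.16.0.0 - 172.31.255.255)
  192.168.0.0/16 (192.168.0.0 - 192.168.255.255)
Private (in 10.0.0.0/8)


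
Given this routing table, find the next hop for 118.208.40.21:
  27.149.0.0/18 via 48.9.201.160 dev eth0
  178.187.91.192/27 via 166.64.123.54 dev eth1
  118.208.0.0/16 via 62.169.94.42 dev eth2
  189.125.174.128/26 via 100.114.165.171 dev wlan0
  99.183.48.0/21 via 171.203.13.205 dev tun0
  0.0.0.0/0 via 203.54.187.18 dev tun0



Longest prefix match for 118.208.40.21:
  /18 27.149.0.0: no
  /27 178.187.91.192: no
  /16 118.208.0.0: MATCH
  /26 189.125.174.128: no
  /21 99.183.48.0: no
  /0 0.0.0.0: MATCH
Selected: next-hop 62.169.94.42 via eth2 (matched /16)


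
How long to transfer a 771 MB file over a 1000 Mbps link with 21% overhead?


Effective throughput = 1000 * (1 - 21/100) = 790 Mbps
File size in Mb = 771 * 8 = 6168 Mb
Time = 6168 / 790
Time = 7.8076 seconds


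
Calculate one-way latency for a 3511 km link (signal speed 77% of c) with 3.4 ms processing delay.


Speed = 0.77 * 3e5 km/s = 231000 km/s
Propagation delay = 3511 / 231000 = 0.0152 s = 15.1991 ms
Processing delay = 3.4 ms
Total one-way latency = 18.5991 ms


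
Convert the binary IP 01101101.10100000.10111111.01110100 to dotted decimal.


01101101 = 109
10100000 = 160
10111111 = 191
01110100 = 116
IP: 109.160.191.116


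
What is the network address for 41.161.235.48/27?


IP:   00101001.10100001.11101011.00110000
Mask: 11111111.11111111.11111111.11100000
AND operation:
Net:  00101001.10100001.11101011.00100000
Network: 41.161.235.32/27


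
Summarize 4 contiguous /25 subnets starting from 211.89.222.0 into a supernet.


Original prefix: /25
Number of subnets: 4 = 2^2
New prefix = 25 - 2 = 23
Supernet: 211.89.222.0/23


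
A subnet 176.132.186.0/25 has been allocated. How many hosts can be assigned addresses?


Host bits = 32 - 25 = 7
Total addresses = 2^7 = 128
Usable = total - 2 (network and broadcast)
Usable hosts: 126


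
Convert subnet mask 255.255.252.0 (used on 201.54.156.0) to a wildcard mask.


Subnet mask: 255.255.252.0
Wildcard = 255.255.255.255 - subnet mask
255 - 255 = 0
255 - 255 = 0
255 - 252 = 3
255 - 0 = 255
Wildcard: 0.0.3.255


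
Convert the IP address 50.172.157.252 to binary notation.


50 = 00110010
172 = 10101100
157 = 10011101
252 = 11111100
Binary: 00110010.10101100.10011101.11111100


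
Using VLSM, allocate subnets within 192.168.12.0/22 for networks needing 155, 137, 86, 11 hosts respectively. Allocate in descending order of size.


155 hosts -> /24 (254 usable): 192.168.12.0/24
137 hosts -> /24 (254 usable): 192.168.13.0/24
86 hosts -> /25 (126 usable): 192.168.14.0/25
11 hosts -> /28 (14 usable): 192.168.14.128/28
Allocation: 192.168.12.0/24 (155 hosts, 254 usable); 192.168.13.0/24 (137 hosts, 254 usable); 192.168.14.0/25 (86 hosts, 126 usable); 192.168.14.128/28 (11 hosts, 14 usable)


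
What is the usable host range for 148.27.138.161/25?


Network: 148.27.138.128
Broadcast: 148.27.138.255
First usable = network + 1
Last usable = broadcast - 1
Range: 148.27.138.129 to 148.27.138.254


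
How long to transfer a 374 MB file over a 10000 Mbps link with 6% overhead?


Effective throughput = 10000 * (1 - 6/100) = 9400 Mbps
File size in Mb = 374 * 8 = 2992 Mb
Time = 2992 / 9400
Time = 0.3183 seconds


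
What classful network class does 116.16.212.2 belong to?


First octet: 116
Binary: 01110100
0xxxxxxx -> Class A (1-126)
Class A, default mask 255.0.0.0 (/8)


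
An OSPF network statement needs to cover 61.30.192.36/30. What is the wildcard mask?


Subnet mask: 255.255.255.252
Wildcard = 255.255.255.255 - subnet mask
255 - 255 = 0
255 - 255 = 0
255 - 255 = 0
255 - 252 = 3
Wildcard: 0.0.0.3


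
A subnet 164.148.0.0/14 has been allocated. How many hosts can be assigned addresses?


Host bits = 32 - 14 = 18
Total addresses = 2^18 = 262144
Usable = total - 2 (network and broadcast)
Usable hosts: 262142


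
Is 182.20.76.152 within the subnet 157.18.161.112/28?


Subnet network: 157.18.161.112
Test IP AND mask: 182.20.76.144
No, 182.20.76.152 is not in 157.18.161.112/28


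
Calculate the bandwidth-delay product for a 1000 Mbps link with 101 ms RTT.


BDP = bandwidth * RTT
= 1000 Mbps * 101 ms
= 1000 * 1e6 * 101 / 1000 bits
= 101000000 bits
= 12625000 bytes
= 12329.1016 KB
BDP = 101000000 bits (12625000 bytes)


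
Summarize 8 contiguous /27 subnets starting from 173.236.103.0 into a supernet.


Original prefix: /27
Number of subnets: 8 = 2^3
New prefix = 27 - 3 = 24
Supernet: 173.236.103.0/24


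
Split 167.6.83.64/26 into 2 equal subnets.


New prefix = 26 + 1 = 27
Each subnet has 32 addresses
  167.6.83.64/27
  167.6.83.96/27
Subnets: 167.6.83.64/27, 167.6.83.96/27


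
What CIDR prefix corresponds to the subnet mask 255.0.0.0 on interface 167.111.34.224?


Binary: 11111111.00000000.00000000.00000000
Count leading 1s
Prefix: /8


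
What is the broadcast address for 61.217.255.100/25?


Network: 61.217.255.0/25
Host bits = 7
Set all host bits to 1:
Broadcast: 61.217.255.127


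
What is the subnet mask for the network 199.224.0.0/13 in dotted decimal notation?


/13 means 13 network bits, 19 host bits
Binary: 11111111111110000000000000000000
Mask: 255.248.0.0


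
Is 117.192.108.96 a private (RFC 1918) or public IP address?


RFC 1918 private ranges:
  10.0.0.0/8 (10.0.0.0 - 10.255.255.255)
  172.16.0.0/12 (172.16.0.0 - 172.31.255.255)
  192.168.0.0/16 (192.168.0.0 - 192.168.255.255)
Public (not in any RFC 1918 range)


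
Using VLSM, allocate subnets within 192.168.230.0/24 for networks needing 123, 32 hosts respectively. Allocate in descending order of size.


123 hosts -> /25 (126 usable): 192.168.230.0/25
32 hosts -> /26 (62 usable): 192.168.230.128/26
Allocation: 192.168.230.0/25 (123 hosts, 126 usable); 192.168.230.128/26 (32 hosts, 62 usable)


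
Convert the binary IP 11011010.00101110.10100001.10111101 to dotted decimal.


11011010 = 218
00101110 = 46
10100001 = 161
10111101 = 189
IP: 218.46.161.189


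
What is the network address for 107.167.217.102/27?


IP:   01101011.10100111.11011001.01100110
Mask: 11111111.11111111.11111111.11100000
AND operation:
Net:  01101011.10100111.11011001.01100000
Network: 107.167.217.96/27


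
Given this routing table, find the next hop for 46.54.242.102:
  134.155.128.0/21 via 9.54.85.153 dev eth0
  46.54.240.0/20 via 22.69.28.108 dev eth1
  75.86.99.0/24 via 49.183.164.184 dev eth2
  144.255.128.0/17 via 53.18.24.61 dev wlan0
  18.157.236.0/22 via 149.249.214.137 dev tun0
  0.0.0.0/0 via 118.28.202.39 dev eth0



Longest prefix match for 46.54.242.102:
  /21 134.155.128.0: no
  /20 46.54.240.0: MATCH
  /24 75.86.99.0: no
  /17 144.255.128.0: no
  /22 18.157.236.0: no
  /0 0.0.0.0: MATCH
Selected: next-hop 22.69.28.108 via eth1 (matched /20)


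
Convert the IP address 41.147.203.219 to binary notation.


41 = 00101001
147 = 10010011
203 = 11001011
219 = 11011011
Binary: 00101001.10010011.11001011.11011011


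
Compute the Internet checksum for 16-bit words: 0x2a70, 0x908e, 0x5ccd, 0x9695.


Sum all words (with carry folding):
+ 0x2a70 = 0x2a70
+ 0x908e = 0xbafe
+ 0x5ccd = 0x17cc
+ 0x9695 = 0xae61
One's complement: ~0xae61
Checksum = 0x519e


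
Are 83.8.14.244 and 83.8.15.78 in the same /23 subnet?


Mask: 255.255.254.0
83.8.14.244 AND mask = 83.8.14.0
83.8.15.78 AND mask = 83.8.14.0
Yes, same subnet (83.8.14.0)


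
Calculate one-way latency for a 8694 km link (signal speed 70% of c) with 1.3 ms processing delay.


Speed = 0.7 * 3e5 km/s = 210000 km/s
Propagation delay = 8694 / 210000 = 0.0414 s = 41.4 ms
Processing delay = 1.3 ms
Total one-way latency = 42.7 ms


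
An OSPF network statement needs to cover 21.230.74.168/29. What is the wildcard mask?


Subnet mask: 255.255.255.248
Wildcard = 255.255.255.255 - subnet mask
255 - 255 = 0
255 - 255 = 0
255 - 255 = 0
255 - 248 = 7
Wildcard: 0.0.0.7


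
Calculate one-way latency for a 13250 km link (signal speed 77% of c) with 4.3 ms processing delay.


Speed = 0.77 * 3e5 km/s = 231000 km/s
Propagation delay = 13250 / 231000 = 0.0574 s = 57.3593 ms
Processing delay = 4.3 ms
Total one-way latency = 61.6593 ms


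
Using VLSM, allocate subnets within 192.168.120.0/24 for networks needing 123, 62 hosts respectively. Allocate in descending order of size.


123 hosts -> /25 (126 usable): 192.168.120.0/25
62 hosts -> /26 (62 usable): 192.168.120.128/26
Allocation: 192.168.120.0/25 (123 hosts, 126 usable); 192.168.120.128/26 (62 hosts, 62 usable)


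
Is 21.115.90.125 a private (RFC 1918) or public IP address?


RFC 1918 private ranges:
  10.0.0.0/8 (10.0.0.0 - 10.255.255.255)
  172.16.0.0/12 (172.16.0.0 - 172.31.255.255)
  192.168.0.0/16 (192.168.0.0 - 192.168.255.255)
Public (not in any RFC 1918 range)


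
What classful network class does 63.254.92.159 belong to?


First octet: 63
Binary: 00111111
0xxxxxxx -> Class A (1-126)
Class A, default mask 255.0.0.0 (/8)


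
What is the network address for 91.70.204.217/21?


IP:   01011011.01000110.11001100.11011001
Mask: 11111111.11111111.11111000.00000000
AND operation:
Net:  01011011.01000110.11001000.00000000
Network: 91.70.200.0/21


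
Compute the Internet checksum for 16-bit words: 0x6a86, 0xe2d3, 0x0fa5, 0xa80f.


Sum all words (with carry folding):
+ 0x6a86 = 0x6a86
+ 0xe2d3 = 0x4d5a
+ 0x0fa5 = 0x5cff
+ 0xa80f = 0x050f
One's complement: ~0x050f
Checksum = 0xfaf0


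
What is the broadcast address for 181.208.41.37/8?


Network: 181.0.0.0/8
Host bits = 24
Set all host bits to 1:
Broadcast: 181.255.255.255


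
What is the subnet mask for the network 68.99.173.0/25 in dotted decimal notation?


/25 means 25 network bits, 7 host bits
Binary: 11111111111111111111111110000000
Mask: 255.255.255.128


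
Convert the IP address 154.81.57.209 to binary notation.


154 = 10011010
81 = 01010001
57 = 00111001
209 = 11010001
Binary: 10011010.01010001.00111001.11010001


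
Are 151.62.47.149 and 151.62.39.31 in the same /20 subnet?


Mask: 255.255.240.0
151.62.47.149 AND mask = 151.62.32.0
151.62.39.31 AND mask = 151.62.32.0
Yes, same subnet (151.62.32.0)


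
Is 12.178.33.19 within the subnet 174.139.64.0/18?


Subnet network: 174.139.64.0
Test IP AND mask: 12.178.0.0
No, 12.178.33.19 is not in 174.139.64.0/18


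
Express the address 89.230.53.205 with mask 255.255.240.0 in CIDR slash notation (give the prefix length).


Binary: 11111111.11111111.11110000.00000000
Count leading 1s
Prefix: /20


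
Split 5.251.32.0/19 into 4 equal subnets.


New prefix = 19 + 2 = 21
Each subnet has 2048 addresses
  5.251.32.0/21
  5.251.40.0/21
  5.251.48.0/21
  5.251.56.0/21
Subnets: 5.251.32.0/21, 5.251.40.0/21, 5.251.48.0/21, 5.251.56.0/21


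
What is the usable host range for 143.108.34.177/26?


Network: 143.108.34.128
Broadcast: 143.108.34.191
First usable = network + 1
Last usable = broadcast - 1
Range: 143.108.34.129 to 143.108.34.190


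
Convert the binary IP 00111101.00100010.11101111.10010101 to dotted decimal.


00111101 = 61
00100010 = 34
11101111 = 239
10010101 = 149
IP: 61.34.239.149


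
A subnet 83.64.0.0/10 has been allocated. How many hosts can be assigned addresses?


Host bits = 32 - 10 = 22
Total addresses = 2^22 = 4194304
Usable = total - 2 (network and broadcast)
Usable hosts: 4194302


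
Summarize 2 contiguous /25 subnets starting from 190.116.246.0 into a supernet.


Original prefix: /25
Number of subnets: 2 = 2^1
New prefix = 25 - 1 = 24
Supernet: 190.116.246.0/24


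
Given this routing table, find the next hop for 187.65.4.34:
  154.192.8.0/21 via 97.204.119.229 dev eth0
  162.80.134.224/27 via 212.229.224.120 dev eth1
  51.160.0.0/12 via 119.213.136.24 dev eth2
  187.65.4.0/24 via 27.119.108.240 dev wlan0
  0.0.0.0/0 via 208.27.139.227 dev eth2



Longest prefix match for 187.65.4.34:
  /21 154.192.8.0: no
  /27 162.80.134.224: no
  /12 51.160.0.0: no
  /24 187.65.4.0: MATCH
  /0 0.0.0.0: MATCH
Selected: next-hop 27.119.108.240 via wlan0 (matched /24)


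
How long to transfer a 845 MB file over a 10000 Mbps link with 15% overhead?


Effective throughput = 10000 * (1 - 15/100) = 8500 Mbps
File size in Mb = 845 * 8 = 6760 Mb
Time = 6760 / 8500
Time = 0.7953 seconds


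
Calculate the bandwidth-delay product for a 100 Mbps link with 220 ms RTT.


BDP = bandwidth * RTT
= 100 Mbps * 220 ms
= 100 * 1e6 * 220 / 1000 bits
= 22000000 bits
= 2750000 bytes
= 2685.5469 KB
BDP = 22000000 bits (2750000 bytes)


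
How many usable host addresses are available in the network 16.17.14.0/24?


Host bits = 32 - 24 = 8
Total addresses = 2^8 = 256
Usable = total - 2 (network and broadcast)
Usable hosts: 254


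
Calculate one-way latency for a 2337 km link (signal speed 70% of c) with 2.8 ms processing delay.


Speed = 0.7 * 3e5 km/s = 210000 km/s
Propagation delay = 2337 / 210000 = 0.0111 s = 11.1286 ms
Processing delay = 2.8 ms
Total one-way latency = 13.9286 ms


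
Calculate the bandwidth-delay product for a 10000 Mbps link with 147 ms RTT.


BDP = bandwidth * RTT
= 10000 Mbps * 147 ms
= 10000 * 1e6 * 147 / 1000 bits
= 1470000000 bits
= 183750000 bytes
= 179443.3594 KB
BDP = 1470000000 bits (183750000 bytes)


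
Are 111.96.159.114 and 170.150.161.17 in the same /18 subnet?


Mask: 255.255.192.0
111.96.159.114 AND mask = 111.96.128.0
170.150.161.17 AND mask = 170.150.128.0
No, different subnets (111.96.128.0 vs 170.150.128.0)


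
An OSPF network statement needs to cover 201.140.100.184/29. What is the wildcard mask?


Subnet mask: 255.255.255.248
Wildcard = 255.255.255.255 - subnet mask
255 - 255 = 0
255 - 255 = 0
255 - 255 = 0
255 - 248 = 7
Wildcard: 0.0.0.7


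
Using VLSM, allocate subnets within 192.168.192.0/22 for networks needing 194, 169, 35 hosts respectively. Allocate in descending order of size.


194 hosts -> /24 (254 usable): 192.168.192.0/24
169 hosts -> /24 (254 usable): 192.168.193.0/24
35 hosts -> /26 (62 usable): 192.168.194.0/26
Allocation: 192.168.192.0/24 (194 hosts, 254 usable); 192.168.193.0/24 (169 hosts, 254 usable); 192.168.194.0/26 (35 hosts, 62 usable)


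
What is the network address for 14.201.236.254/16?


IP:   00001110.11001001.11101100.11111110
Mask: 11111111.11111111.00000000.00000000
AND operation:
Net:  00001110.11001001.00000000.00000000
Network: 14.201.0.0/16


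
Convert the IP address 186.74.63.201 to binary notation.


186 = 10111010
74 = 01001010
63 = 00111111
201 = 11001001
Binary: 10111010.01001010.00111111.11001001


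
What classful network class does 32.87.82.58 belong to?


First octet: 32
Binary: 00100000
0xxxxxxx -> Class A (1-126)
Class A, default mask 255.0.0.0 (/8)


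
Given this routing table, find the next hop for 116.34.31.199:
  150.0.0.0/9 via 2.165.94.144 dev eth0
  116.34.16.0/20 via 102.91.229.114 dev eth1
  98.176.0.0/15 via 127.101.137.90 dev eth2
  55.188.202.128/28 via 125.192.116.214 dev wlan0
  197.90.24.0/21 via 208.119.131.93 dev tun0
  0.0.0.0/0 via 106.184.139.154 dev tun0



Longest prefix match for 116.34.31.199:
  /9 150.0.0.0: no
  /20 116.34.16.0: MATCH
  /15 98.176.0.0: no
  /28 55.188.202.128: no
  /21 197.90.24.0: no
  /0 0.0.0.0: MATCH
Selected: next-hop 102.91.229.114 via eth1 (matched /20)


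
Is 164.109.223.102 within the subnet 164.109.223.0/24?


Subnet network: 164.109.223.0
Test IP AND mask: 164.109.223.0
Yes, 164.109.223.102 is in 164.109.223.0/24


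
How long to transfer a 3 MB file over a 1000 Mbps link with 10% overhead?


Effective throughput = 1000 * (1 - 10/100) = 900 Mbps
File size in Mb = 3 * 8 = 24 Mb
Time = 24 / 900
Time = 0.0267 seconds


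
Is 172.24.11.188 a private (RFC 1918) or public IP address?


RFC 1918 private ranges:
  10.0.0.0/8 (10.0.0.0 - 10.255.255.255)
  172.16.0.0/12 (172.16.0.0 - 172.31.255.255)
  192.168.0.0/16 (192.168.0.0 - 192.168.255.255)
Private (in 172.16.0.0/12)


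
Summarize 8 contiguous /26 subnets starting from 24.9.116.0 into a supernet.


Original prefix: /26
Number of subnets: 8 = 2^3
New prefix = 26 - 3 = 23
Supernet: 24.9.116.0/23


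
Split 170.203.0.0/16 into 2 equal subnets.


New prefix = 16 + 1 = 17
Each subnet has 32768 addresses
  170.203.0.0/17
  170.203.128.0/17
Subnets: 170.203.0.0/17, 170.203.128.0/17


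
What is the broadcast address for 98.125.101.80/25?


Network: 98.125.101.0/25
Host bits = 7
Set all host bits to 1:
Broadcast: 98.125.101.127


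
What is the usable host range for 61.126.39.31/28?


Network: 61.126.39.16
Broadcast: 61.126.39.31
First usable = network + 1
Last usable = broadcast - 1
Range: 61.126.39.17 to 61.126.39.30


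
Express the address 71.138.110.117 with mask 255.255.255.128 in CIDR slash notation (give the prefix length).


Binary: 11111111.11111111.11111111.10000000
Count leading 1s
Prefix: /25


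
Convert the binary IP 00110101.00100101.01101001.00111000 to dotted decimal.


00110101 = 53
00100101 = 37
01101001 = 105
00111000 = 56
IP: 53.37.105.56


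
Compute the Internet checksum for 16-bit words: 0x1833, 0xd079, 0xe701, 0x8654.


Sum all words (with carry folding):
+ 0x1833 = 0x1833
+ 0xd079 = 0xe8ac
+ 0xe701 = 0xcfae
+ 0x8654 = 0x5603
One's complement: ~0x5603
Checksum = 0xa9fc


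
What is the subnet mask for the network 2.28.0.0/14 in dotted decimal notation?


/14 means 14 network bits, 18 host bits
Binary: 11111111111111000000000000000000
Mask: 255.252.0.0


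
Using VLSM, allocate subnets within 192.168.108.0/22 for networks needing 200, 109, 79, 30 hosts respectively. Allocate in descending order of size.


200 hosts -> /24 (254 usable): 192.168.108.0/24
109 hosts -> /25 (126 usable): 192.168.109.0/25
79 hosts -> /25 (126 usable): 192.168.109.128/25
30 hosts -> /27 (30 usable): 192.168.110.0/27
Allocation: 192.168.108.0/24 (200 hosts, 254 usable); 192.168.109.0/25 (109 hosts, 126 usable); 192.168.109.128/25 (79 hosts, 126 usable); 192.168.110.0/27 (30 hosts, 30 usable)


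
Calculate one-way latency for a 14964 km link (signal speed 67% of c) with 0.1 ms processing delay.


Speed = 0.67 * 3e5 km/s = 201000 km/s
Propagation delay = 14964 / 201000 = 0.0744 s = 74.4478 ms
Processing delay = 0.1 ms
Total one-way latency = 74.5478 ms


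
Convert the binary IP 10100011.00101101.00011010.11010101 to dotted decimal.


10100011 = 163
00101101 = 45
00011010 = 26
11010101 = 213
IP: 163.45.26.213


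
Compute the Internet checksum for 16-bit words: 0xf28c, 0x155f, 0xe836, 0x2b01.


Sum all words (with carry folding):
+ 0xf28c = 0xf28c
+ 0x155f = 0x07ec
+ 0xe836 = 0xf022
+ 0x2b01 = 0x1b24
One's complement: ~0x1b24
Checksum = 0xe4db


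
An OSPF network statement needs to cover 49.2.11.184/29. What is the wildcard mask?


Subnet mask: 255.255.255.248
Wildcard = 255.255.255.255 - subnet mask
255 - 255 = 0
255 - 255 = 0
255 - 255 = 0
255 - 248 = 7
Wildcard: 0.0.0.7


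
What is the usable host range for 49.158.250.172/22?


Network: 49.158.248.0
Broadcast: 49.158.251.255
First usable = network + 1
Last usable = broadcast - 1
Range: 49.158.248.1 to 49.158.251.254


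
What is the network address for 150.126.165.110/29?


IP:   10010110.01111110.10100101.01101110
Mask: 11111111.11111111.11111111.11111000
AND operation:
Net:  10010110.01111110.10100101.01101000
Network: 150.126.165.104/29


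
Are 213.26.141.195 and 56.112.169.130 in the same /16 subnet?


Mask: 255.255.0.0
213.26.141.195 AND mask = 213.26.0.0
56.112.169.130 AND mask = 56.112.0.0
No, different subnets (213.26.0.0 vs 56.112.0.0)


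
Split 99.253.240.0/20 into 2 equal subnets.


New prefix = 20 + 1 = 21
Each subnet has 2048 addresses
  99.253.240.0/21
  99.253.248.0/21
Subnets: 99.253.240.0/21, 99.253.248.0/21


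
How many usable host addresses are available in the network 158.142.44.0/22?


Host bits = 32 - 22 = 10
Total addresses = 2^10 = 1024
Usable = total - 2 (network and broadcast)
Usable hosts: 1022


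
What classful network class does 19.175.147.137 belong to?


First octet: 19
Binary: 00010011
0xxxxxxx -> Class A (1-126)
Class A, default mask 255.0.0.0 (/8)


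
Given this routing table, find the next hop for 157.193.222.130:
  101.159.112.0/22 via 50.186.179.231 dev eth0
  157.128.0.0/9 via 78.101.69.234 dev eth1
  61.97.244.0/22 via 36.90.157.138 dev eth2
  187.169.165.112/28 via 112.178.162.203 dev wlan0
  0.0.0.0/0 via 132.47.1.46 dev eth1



Longest prefix match for 157.193.222.130:
  /22 101.159.112.0: no
  /9 157.128.0.0: MATCH
  /22 61.97.244.0: no
  /28 187.169.165.112: no
  /0 0.0.0.0: MATCH
Selected: next-hop 78.101.69.234 via eth1 (matched /9)


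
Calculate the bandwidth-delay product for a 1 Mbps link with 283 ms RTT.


BDP = bandwidth * RTT
= 1 Mbps * 283 ms
= 1 * 1e6 * 283 / 1000 bits
= 283000 bits
= 35375 bytes
= 34.5459 KB
BDP = 283000 bits (35375 bytes)


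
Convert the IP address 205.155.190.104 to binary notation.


205 = 11001101
155 = 10011011
190 = 10111110
104 = 01101000
Binary: 11001101.10011011.10111110.01101000


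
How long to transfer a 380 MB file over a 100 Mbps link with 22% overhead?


Effective throughput = 100 * (1 - 22/100) = 78 Mbps
File size in Mb = 380 * 8 = 3040 Mb
Time = 3040 / 78
Time = 38.9744 seconds


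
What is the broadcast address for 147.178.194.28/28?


Network: 147.178.194.16/28
Host bits = 4
Set all host bits to 1:
Broadcast: 147.178.194.31


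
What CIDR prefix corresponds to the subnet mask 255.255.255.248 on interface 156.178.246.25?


Binary: 11111111.11111111.11111111.11111000
Count leading 1s
Prefix: /29


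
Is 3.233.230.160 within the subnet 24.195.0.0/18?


Subnet network: 24.195.0.0
Test IP AND mask: 3.233.192.0
No, 3.233.230.160 is not in 24.195.0.0/18


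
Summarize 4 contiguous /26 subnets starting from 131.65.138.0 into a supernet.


Original prefix: /26
Number of subnets: 4 = 2^2
New prefix = 26 - 2 = 24
Supernet: 131.65.138.0/24


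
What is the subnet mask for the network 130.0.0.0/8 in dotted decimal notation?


/8 means 8 network bits, 24 host bits
Binary: 11111111000000000000000000000000
Mask: 255.0.0.0


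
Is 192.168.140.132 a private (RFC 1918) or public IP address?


RFC 1918 private ranges:
  10.0.0.0/8 (10.0.0.0 - 10.255.255.255)
  172.16.0.0/12 (172.16.0.0 - 172.31.255.255)
  192.168.0.0/16 (192.168.0.0 - 192.168.255.255)
Private (in 192.168.0.0/16)


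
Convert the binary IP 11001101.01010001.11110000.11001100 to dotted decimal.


11001101 = 205
01010001 = 81
11110000 = 240
11001100 = 204
IP: 205.81.240.204


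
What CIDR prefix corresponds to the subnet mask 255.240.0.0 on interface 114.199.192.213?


Binary: 11111111.11110000.00000000.00000000
Count leading 1s
Prefix: /12


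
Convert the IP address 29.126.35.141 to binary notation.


29 = 00011101
126 = 01111110
35 = 00100011
141 = 10001101
Binary: 00011101.01111110.00100011.10001101


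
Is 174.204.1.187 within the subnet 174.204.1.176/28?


Subnet network: 174.204.1.176
Test IP AND mask: 174.204.1.176
Yes, 174.204.1.187 is in 174.204.1.176/28


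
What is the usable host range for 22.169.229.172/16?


Network: 22.169.0.0
Broadcast: 22.169.255.255
First usable = network + 1
Last usable = broadcast - 1
Range: 22.169.0.1 to 22.169.255.254


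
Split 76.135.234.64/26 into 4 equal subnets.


New prefix = 26 + 2 = 28
Each subnet has 16 addresses
  76.135.234.64/28
  76.135.234.80/28
  76.135.234.96/28
  76.135.234.112/28
Subnets: 76.135.234.64/28, 76.135.234.80/28, 76.135.234.96/28, 76.135.234.112/28


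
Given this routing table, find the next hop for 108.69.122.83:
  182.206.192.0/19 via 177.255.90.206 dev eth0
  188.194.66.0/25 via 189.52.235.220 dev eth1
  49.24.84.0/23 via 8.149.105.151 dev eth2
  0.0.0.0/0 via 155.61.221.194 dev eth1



Longest prefix match for 108.69.122.83:
  /19 182.206.192.0: no
  /25 188.194.66.0: no
  /23 49.24.84.0: no
  /0 0.0.0.0: MATCH
Selected: next-hop 155.61.221.194 via eth1 (matched /0)


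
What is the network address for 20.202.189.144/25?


IP:   00010100.11001010.10111101.10010000
Mask: 11111111.11111111.11111111.10000000
AND operation:
Net:  00010100.11001010.10111101.10000000
Network: 20.202.189.128/25


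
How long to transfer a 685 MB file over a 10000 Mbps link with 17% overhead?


Effective throughput = 10000 * (1 - 17/100) = 8300 Mbps
File size in Mb = 685 * 8 = 5480 Mb
Time = 5480 / 8300
Time = 0.6602 seconds


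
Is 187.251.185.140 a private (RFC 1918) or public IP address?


RFC 1918 private ranges:
  10.0.0.0/8 (10.0.0.0 - 10.255.255.255)
  172.16.0.0/12 (172.16.0.0 - 172.31.255.255)
  192.168.0.0/16 (192.168.0.0 - 192.168.255.255)
Public (not in any RFC 1918 range)


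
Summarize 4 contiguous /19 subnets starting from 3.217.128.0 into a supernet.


Original prefix: /19
Number of subnets: 4 = 2^2
New prefix = 19 - 2 = 17
Supernet: 3.217.128.0/17


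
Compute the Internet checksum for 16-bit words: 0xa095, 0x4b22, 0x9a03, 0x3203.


Sum all words (with carry folding):
+ 0xa095 = 0xa095
+ 0x4b22 = 0xebb7
+ 0x9a03 = 0x85bb
+ 0x3203 = 0xb7be
One's complement: ~0xb7be
Checksum = 0x4841


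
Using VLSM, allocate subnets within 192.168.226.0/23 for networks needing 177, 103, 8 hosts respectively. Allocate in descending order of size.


177 hosts -> /24 (254 usable): 192.168.226.0/24
103 hosts -> /25 (126 usable): 192.168.227.0/25
8 hosts -> /28 (14 usable): 192.168.227.128/28
Allocation: 192.168.226.0/24 (177 hosts, 254 usable); 192.168.227.0/25 (103 hosts, 126 usable); 192.168.227.128/28 (8 hosts, 14 usable)


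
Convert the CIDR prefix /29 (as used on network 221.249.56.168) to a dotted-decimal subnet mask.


/29 means 29 network bits, 3 host bits
Binary: 11111111111111111111111111111000
Mask: 255.255.255.248


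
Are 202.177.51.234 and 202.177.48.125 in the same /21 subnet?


Mask: 255.255.248.0
202.177.51.234 AND mask = 202.177.48.0
202.177.48.125 AND mask = 202.177.48.0
Yes, same subnet (202.177.48.0)


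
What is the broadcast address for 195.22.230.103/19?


Network: 195.22.224.0/19
Host bits = 13
Set all host bits to 1:
Broadcast: 195.22.255.255


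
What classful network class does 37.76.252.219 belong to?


First octet: 37
Binary: 00100101
0xxxxxxx -> Class A (1-126)
Class A, default mask 255.0.0.0 (/8)


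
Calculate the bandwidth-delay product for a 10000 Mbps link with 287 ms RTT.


BDP = bandwidth * RTT
= 10000 Mbps * 287 ms
= 10000 * 1e6 * 287 / 1000 bits
= 2870000000 bits
= 358750000 bytes
= 350341.7969 KB
BDP = 2870000000 bits (358750000 bytes)


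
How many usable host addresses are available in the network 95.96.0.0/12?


Host bits = 32 - 12 = 20
Total addresses = 2^20 = 1048576
Usable = total - 2 (network and broadcast)
Usable hosts: 1048574


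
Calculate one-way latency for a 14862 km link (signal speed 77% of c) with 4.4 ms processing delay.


Speed = 0.77 * 3e5 km/s = 231000 km/s
Propagation delay = 14862 / 231000 = 0.0643 s = 64.3377 ms
Processing delay = 4.4 ms
Total one-way latency = 68.7377 ms


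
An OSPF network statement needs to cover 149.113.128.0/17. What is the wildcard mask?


Subnet mask: 255.255.128.0
Wildcard = 255.255.255.255 - subnet mask
255 - 255 = 0
255 - 255 = 0
255 - 128 = 127
255 - 0 = 255
Wildcard: 0.0.127.255


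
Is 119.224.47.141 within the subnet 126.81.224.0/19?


Subnet network: 126.81.224.0
Test IP AND mask: 119.224.32.0
No, 119.224.47.141 is not in 126.81.224.0/19


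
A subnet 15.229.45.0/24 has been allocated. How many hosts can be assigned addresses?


Host bits = 32 - 24 = 8
Total addresses = 2^8 = 256
Usable = total - 2 (network and broadcast)
Usable hosts: 254


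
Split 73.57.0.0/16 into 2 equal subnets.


New prefix = 16 + 1 = 17
Each subnet has 32768 addresses
  73.57.0.0/17
  73.57.128.0/17
Subnets: 73.57.0.0/17, 73.57.128.0/17


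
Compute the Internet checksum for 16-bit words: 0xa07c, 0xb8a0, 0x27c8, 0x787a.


Sum all words (with carry folding):
+ 0xa07c = 0xa07c
+ 0xb8a0 = 0x591d
+ 0x27c8 = 0x80e5
+ 0x787a = 0xf95f
One's complement: ~0xf95f
Checksum = 0x06a0
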